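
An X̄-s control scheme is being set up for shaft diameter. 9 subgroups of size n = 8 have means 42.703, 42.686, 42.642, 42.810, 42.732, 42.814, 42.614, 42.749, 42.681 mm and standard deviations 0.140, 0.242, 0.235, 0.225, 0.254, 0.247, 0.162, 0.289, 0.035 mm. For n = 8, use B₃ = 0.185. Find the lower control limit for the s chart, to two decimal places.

0.04

s̄ = (0.140 + 0.242 + 0.235 + 0.225 + 0.254 + 0.247 + 0.162 + 0.289 + 0.035) / 9 = 0.2032
LCL_s = B₃·s̄ = 0.185 × 0.2032 = 0.0376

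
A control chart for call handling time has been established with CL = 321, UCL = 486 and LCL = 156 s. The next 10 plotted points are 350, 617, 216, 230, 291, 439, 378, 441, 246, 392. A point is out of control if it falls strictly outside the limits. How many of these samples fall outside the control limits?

1

Compare each point to [156, 486]: sample 2 = 617 > UCL.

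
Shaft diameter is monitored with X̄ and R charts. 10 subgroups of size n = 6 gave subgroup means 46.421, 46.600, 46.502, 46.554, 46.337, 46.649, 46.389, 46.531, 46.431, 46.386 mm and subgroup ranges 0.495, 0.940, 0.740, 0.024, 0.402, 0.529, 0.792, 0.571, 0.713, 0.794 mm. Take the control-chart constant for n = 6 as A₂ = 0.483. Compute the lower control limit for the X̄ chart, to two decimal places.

X̄̄ = (46.421 + 46.600 + 46.502 + 46.554 + 46.337 + 46.649 + 46.389 + 46.531 + 46.431 + 46.386) / 10 = 464.8000 / 10 = 46.4800
R̄ = (0.495 + 0.940 + 0.740 + 0.024 + 0.402 + 0.529 + 0.792 + 0.571 + 0.713 + 0.794) / 10 = 6.0000 / 10 = 0.6000
LCL = X̄̄ − A₂·R̄ = 46.4800 − 0.483 × 0.6000 = 46.1902

46.19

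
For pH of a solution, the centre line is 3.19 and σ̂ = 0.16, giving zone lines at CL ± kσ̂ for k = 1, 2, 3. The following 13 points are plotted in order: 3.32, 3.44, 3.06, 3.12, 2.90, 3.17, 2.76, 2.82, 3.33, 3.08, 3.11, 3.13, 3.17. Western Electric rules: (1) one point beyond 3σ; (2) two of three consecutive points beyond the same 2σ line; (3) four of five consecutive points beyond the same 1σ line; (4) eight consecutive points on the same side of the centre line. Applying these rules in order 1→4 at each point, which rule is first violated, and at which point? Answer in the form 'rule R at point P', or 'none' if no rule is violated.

rule 2 at point 8

Zone of each point (C = within 1σ̂, B = 1σ̂–2σ̂, A = 2σ̂–3σ̂, * = beyond 3σ̂; sign = side of CL): 1:+C, 2:+B, 3:-C, 4:-C, 5:-B, 6:-C, 7:-A, 8:-A, 9:+C, 10:-C, 11:-C, 12:-C, 13:-C
Rule 2 (two of three consecutive points beyond the same 2σ limit) is satisfied at point 8.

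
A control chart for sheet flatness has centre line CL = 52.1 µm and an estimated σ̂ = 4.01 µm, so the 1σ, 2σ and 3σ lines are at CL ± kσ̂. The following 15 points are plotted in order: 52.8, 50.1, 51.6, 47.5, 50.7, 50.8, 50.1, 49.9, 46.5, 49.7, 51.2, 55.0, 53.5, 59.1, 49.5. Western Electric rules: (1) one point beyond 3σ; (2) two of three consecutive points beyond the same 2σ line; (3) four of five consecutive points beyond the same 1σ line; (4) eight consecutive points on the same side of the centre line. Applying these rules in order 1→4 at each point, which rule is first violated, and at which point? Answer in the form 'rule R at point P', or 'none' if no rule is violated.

rule 4 at point 9

Zone of each point (C = within 1σ̂, B = 1σ̂–2σ̂, A = 2σ̂–3σ̂, * = beyond 3σ̂; sign = side of CL): 1:+C, 2:-C, 3:-C, 4:-B, 5:-C, 6:-C, 7:-C, 8:-C, 9:-B, 10:-C, 11:-C, 12:+C, 13:+C, 14:+B, 15:-C
Rule 4 (eight consecutive points on the same side of the centre line) is satisfied at point 9.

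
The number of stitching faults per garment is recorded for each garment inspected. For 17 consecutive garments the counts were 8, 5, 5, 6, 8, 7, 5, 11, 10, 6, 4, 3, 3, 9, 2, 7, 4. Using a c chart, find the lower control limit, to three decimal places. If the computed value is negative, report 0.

0.000

c̄ = (8 + 5 + 5 + 6 + 8 + 7 + 5 + 11 + 10 + 6 + 4 + 3 + 3 + 9 + 2 + 7 + 4) / 17 = 103 / 17 = 6.0588
LCL = c̄ − 3√c̄ = 6.0588 − 3 × 2.4615 = -1.3256 → 0 (cannot be negative)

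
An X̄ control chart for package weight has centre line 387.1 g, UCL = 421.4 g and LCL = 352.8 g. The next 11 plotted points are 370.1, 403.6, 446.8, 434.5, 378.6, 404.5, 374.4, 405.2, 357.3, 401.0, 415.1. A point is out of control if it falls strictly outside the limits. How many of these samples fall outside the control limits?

Compare each point to [352.8, 421.4]: sample 3 = 446.8 > UCL; sample 4 = 434.5 > UCL.

2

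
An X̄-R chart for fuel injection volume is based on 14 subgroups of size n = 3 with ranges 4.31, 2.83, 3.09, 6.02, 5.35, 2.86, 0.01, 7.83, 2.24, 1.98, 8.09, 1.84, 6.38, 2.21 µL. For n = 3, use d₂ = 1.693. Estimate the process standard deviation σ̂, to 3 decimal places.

2.322

R̄ = (4.31 + 2.83 + 3.09 + 6.02 + 5.35 + 2.86 + 0.01 + 7.83 + 2.24 + 1.98 + 8.09 + 1.84 + 6.38 + 2.21) / 14 = 3.9314
σ̂ = R̄ / d₂ = 3.9314 / 1.693 = 2.3222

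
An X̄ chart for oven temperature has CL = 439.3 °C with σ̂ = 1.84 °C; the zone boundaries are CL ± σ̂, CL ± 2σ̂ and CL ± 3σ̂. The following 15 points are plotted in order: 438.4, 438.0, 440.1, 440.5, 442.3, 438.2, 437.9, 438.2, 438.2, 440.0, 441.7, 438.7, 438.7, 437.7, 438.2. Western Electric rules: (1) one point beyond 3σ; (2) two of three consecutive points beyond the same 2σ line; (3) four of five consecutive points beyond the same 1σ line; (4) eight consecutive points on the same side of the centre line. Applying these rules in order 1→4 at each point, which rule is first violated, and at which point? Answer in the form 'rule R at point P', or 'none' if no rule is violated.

none

Zone of each point (C = within 1σ̂, B = 1σ̂–2σ̂, A = 2σ̂–3σ̂, * = beyond 3σ̂; sign = side of CL): 1:-C, 2:-C, 3:+C, 4:+C, 5:+B, 6:-C, 7:-C, 8:-C, 9:-C, 10:+C, 11:+B, 12:-C, 13:-C, 14:-C, 15:-C
No rule fires across all 15 points.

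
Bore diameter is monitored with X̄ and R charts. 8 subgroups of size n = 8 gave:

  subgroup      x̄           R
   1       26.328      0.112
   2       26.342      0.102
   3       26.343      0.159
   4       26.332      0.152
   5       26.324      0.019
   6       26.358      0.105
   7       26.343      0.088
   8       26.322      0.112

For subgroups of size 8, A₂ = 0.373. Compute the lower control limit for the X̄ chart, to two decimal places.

26.30

X̄̄ = (26.328 + 26.342 + 26.343 + 26.332 + 26.324 + 26.358 + 26.343 + 26.322) / 8 = 210.6920 / 8 = 26.3365
R̄ = (0.112 + 0.102 + 0.159 + 0.152 + 0.019 + 0.105 + 0.088 + 0.112) / 8 = 0.8490 / 8 = 0.1061
LCL = X̄̄ − A₂·R̄ = 26.3365 − 0.373 × 0.1061 = 26.2969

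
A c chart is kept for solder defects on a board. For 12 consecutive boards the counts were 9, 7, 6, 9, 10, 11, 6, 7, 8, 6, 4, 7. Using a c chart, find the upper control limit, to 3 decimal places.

15.716

c̄ = (9 + 7 + 6 + 9 + 10 + 11 + 6 + 7 + 8 + 6 + 4 + 7) / 12 = 90 / 12 = 7.5000
UCL = c̄ + 3√c̄ = 7.5000 + 3 × √7.5000 = 7.5000 + 3 × 2.7386 = 15.7158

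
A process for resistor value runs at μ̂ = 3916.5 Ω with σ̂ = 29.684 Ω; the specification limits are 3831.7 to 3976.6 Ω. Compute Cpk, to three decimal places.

0.675

Cpu = (USL − μ̂) / (3σ̂) = (3976.6 − 3916.5) / (3 × 29.684) = 0.6749; Cpl = (μ̂ − LSL) / (3σ̂) = (3916.5 − 3831.7) / (3 × 29.684) = 0.9523; Cpk = min(Cpu, Cpl) = 0.6749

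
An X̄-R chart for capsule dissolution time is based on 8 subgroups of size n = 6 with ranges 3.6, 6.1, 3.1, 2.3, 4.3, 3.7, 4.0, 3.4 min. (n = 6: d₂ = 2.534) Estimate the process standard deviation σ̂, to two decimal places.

1.50

R̄ = (3.6 + 6.1 + 3.1 + 2.3 + 4.3 + 3.7 + 4.0 + 3.4) / 8 = 3.8125
σ̂ = R̄ / d₂ = 3.8125 / 2.534 = 1.5045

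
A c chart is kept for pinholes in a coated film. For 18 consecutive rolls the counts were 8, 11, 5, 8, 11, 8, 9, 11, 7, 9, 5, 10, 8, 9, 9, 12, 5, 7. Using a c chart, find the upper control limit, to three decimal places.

17.162

c̄ = (8 + 11 + 5 + 8 + 11 + 8 + 9 + 11 + 7 + 9 + 5 + 10 + 8 + 9 + 9 + 12 + 5 + 7) / 18 = 152 / 18 = 8.4444
UCL = c̄ + 3√c̄ = 8.4444 + 3 × √8.4444 = 8.4444 + 3 × 2.9059 = 17.1622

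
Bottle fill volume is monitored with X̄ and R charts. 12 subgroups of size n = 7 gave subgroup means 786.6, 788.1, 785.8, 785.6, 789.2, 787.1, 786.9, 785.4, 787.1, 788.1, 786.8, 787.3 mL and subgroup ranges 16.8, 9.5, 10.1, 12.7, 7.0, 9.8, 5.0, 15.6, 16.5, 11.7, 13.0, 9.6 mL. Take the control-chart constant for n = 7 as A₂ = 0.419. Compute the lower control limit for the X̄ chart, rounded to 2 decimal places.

782.21

X̄̄ = (786.6 + 788.1 + 785.8 + 785.6 + 789.2 + 787.1 + 786.9 + 785.4 + 787.1 + 788.1 + 786.8 + 787.3) / 12 = 9444.0000 / 12 = 787.0000
R̄ = (16.8 + 9.5 + 10.1 + 12.7 + 7.0 + 9.8 + 5.0 + 15.6 + 16.5 + 11.7 + 13.0 + 9.6) / 12 = 137.3000 / 12 = 11.4417
LCL = X̄̄ − A₂·R̄ = 787.0000 − 0.419 × 11.4417 = 782.2059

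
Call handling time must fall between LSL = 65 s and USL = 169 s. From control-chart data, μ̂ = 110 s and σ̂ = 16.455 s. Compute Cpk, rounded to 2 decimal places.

0.91

Cpu = (USL − μ̂) / (3σ̂) = (169 − 110) / (3 × 16.455) = 1.1952; Cpl = (μ̂ − LSL) / (3σ̂) = (110 − 65) / (3 × 16.455) = 0.9116; Cpk = min(Cpu, Cpl) = 0.9116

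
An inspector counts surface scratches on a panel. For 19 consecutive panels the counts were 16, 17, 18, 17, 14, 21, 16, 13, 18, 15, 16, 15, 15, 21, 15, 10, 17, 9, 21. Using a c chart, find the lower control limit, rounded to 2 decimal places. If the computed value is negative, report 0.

c̄ = (16 + 17 + 18 + 17 + 14 + 21 + 16 + 13 + 18 + 15 + 16 + 15 + 15 + 21 + 15 + 10 + 17 + 9 + 21) / 19 = 304 / 19 = 16.0000
LCL = c̄ − 3√c̄ = 16.0000 − 3 × 4.0000 = 4.0000

4.00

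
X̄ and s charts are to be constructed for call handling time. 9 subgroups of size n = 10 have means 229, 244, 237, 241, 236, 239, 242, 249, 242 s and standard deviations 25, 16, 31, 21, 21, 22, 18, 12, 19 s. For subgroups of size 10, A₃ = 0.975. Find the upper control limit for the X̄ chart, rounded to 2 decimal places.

X̄̄ = (229 + 244 + 237 + 241 + 236 + 239 + 242 + 249 + 242) / 9 = 239.8889
s̄ = (25 + 16 + 31 + 21 + 21 + 22 + 18 + 12 + 19) / 9 = 20.5556
UCL = X̄̄ + A₃·s̄ = 239.8889 + 0.975 × 20.5556 = 259.9306

259.93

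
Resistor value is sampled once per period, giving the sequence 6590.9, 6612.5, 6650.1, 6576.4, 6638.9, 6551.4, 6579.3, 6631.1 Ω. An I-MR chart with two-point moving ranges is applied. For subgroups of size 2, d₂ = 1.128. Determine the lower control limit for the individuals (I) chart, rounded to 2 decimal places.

X̄ = (6590.9 + 6612.5 + 6650.1 + 6576.4 + 6638.9 + 6551.4 + 6579.3 + 6631.1) / 8 = 6603.8250
Moving ranges: 21.6, 37.6, 73.7, 62.5, 87.5, 27.9, 51.8; M̄R̄ = 362.6000 / 7 = 51.8000
LCL = X̄ − 3·M̄R̄/d₂ = 6603.8250 − 3 × 51.8000 / 1.128 = 6466.0590

6466.06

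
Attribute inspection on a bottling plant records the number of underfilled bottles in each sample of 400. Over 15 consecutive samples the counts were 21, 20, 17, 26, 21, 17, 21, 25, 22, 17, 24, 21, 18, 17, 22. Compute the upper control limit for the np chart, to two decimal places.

p̄ = Σdᵢ / (k·n) = 309 / (15 × 400) = 0.05150
UCL = np̄ + 3·√(np̄(1−p̄)) = 20.6000 + 3 × √(20.6000×0.94850) = 20.6000 + 3 × 4.4203 = 33.8609

33.86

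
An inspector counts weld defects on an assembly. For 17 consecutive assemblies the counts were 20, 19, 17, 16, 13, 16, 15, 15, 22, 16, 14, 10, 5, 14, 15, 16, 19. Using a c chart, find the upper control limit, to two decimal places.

27.19

c̄ = (20 + 19 + 17 + 16 + 13 + 16 + 15 + 15 + 22 + 16 + 14 + 10 + 5 + 14 + 15 + 16 + 19) / 17 = 262 / 17 = 15.4118
UCL = c̄ + 3√c̄ = 15.4118 + 3 × √15.4118 = 15.4118 + 3 × 3.9258 = 27.1891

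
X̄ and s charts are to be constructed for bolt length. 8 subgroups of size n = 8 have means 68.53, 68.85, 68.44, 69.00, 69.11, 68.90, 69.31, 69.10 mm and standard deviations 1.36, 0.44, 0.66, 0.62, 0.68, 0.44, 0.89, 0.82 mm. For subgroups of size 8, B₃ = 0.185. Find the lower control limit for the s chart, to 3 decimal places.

s̄ = (1.36 + 0.44 + 0.66 + 0.62 + 0.68 + 0.44 + 0.89 + 0.82) / 8 = 0.7388
LCL_s = B₃·s̄ = 0.185 × 0.7388 = 0.1367

0.137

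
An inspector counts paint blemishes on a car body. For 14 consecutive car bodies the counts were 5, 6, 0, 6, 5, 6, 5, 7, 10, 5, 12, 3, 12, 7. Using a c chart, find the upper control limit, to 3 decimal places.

13.921

c̄ = (5 + 6 + 0 + 6 + 5 + 6 + 5 + 7 + 10 + 5 + 12 + 3 + 12 + 7) / 14 = 89 / 14 = 6.3571
UCL = c̄ + 3√c̄ = 6.3571 + 3 × √6.3571 = 6.3571 + 3 × 2.5213 = 13.9212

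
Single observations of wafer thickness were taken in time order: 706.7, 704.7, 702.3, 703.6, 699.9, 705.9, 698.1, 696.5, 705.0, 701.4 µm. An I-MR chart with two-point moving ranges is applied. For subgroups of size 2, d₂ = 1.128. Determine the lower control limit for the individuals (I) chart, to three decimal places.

691.506

X̄ = (706.7 + 704.7 + 702.3 + 703.6 + 699.9 + 705.9 + 698.1 + 696.5 + 705.0 + 701.4) / 10 = 702.4100
Moving ranges: 2.0, 2.4, 1.3, 3.7, 6.0, 7.8, 1.6, 8.5, 3.6; M̄R̄ = 36.9000 / 9 = 4.1000
LCL = X̄ − 3·M̄R̄/d₂ = 702.4100 − 3 × 4.1000 / 1.128 = 691.5057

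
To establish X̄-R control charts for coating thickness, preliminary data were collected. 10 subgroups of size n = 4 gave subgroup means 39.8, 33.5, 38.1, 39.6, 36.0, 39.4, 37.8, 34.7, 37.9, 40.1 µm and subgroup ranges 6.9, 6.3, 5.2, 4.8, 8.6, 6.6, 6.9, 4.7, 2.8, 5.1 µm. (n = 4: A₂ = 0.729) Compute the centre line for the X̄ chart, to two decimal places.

37.69

X̄̄ = (39.8 + 33.5 + 38.1 + 39.6 + 36.0 + 39.4 + 37.8 + 34.7 + 37.9 + 40.1) / 10 = 376.9000 / 10 = 37.6900
CL = X̄̄ = 37.6900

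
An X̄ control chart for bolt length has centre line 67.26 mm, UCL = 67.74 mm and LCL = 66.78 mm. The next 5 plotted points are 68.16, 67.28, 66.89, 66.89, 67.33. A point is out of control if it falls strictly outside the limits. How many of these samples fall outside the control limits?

Compare each point to [66.78, 67.74]: sample 1 = 68.16 > UCL.

1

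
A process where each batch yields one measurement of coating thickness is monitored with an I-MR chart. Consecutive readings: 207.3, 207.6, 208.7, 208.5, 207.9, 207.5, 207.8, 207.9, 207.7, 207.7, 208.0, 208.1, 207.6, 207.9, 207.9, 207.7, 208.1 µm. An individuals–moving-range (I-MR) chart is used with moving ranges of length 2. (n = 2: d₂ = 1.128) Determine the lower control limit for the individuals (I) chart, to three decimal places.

207.045

X̄ = (207.3 + 207.6 + 208.7 + 208.5 + 207.9 + 207.5 + 207.8 + 207.9 + 207.7 + 207.7 + 208.0 + 208.1 + 207.6 + 207.9 + 207.9 + 207.7 + 208.1) / 17 = 207.8765
Moving ranges: 0.3, 1.1, 0.2, 0.6, 0.4, 0.3, 0.1, 0.2, 0.0, 0.3, 0.1, 0.5, 0.3, 0.0, 0.2, 0.4; M̄R̄ = 5.0000 / 16 = 0.3125
LCL = X̄ − 3·M̄R̄/d₂ = 207.8765 − 3 × 0.3125 / 1.128 = 207.0454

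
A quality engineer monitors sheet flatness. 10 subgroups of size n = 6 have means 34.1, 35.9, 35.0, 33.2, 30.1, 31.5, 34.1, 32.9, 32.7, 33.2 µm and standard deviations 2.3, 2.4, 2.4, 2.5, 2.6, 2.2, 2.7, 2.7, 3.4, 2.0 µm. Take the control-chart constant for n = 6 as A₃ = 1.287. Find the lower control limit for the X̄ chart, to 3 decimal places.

X̄̄ = (34.1 + 35.9 + 35.0 + 33.2 + 30.1 + 31.5 + 34.1 + 32.9 + 32.7 + 33.2) / 10 = 33.2700
s̄ = (2.3 + 2.4 + 2.4 + 2.5 + 2.6 + 2.2 + 2.7 + 2.7 + 3.4 + 2.0) / 10 = 2.5200
LCL = X̄̄ − A₃·s̄ = 33.2700 − 1.287 × 2.5200 = 30.0268

30.027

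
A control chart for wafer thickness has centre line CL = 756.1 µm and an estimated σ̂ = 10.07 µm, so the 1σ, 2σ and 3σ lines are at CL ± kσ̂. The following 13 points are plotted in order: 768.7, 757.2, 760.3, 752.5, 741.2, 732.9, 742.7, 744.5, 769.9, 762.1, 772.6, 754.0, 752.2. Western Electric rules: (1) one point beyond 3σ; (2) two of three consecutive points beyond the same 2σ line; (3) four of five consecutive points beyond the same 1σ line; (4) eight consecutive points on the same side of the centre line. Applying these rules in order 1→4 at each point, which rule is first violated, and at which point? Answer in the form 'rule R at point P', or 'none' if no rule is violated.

rule 3 at point 8

Zone of each point (C = within 1σ̂, B = 1σ̂–2σ̂, A = 2σ̂–3σ̂, * = beyond 3σ̂; sign = side of CL): 1:+B, 2:+C, 3:+C, 4:-C, 5:-B, 6:-A, 7:-B, 8:-B, 9:+B, 10:+C, 11:+B, 12:-C, 13:-C
Rule 3 (four of five consecutive points beyond the same 1σ limit) is satisfied at point 8.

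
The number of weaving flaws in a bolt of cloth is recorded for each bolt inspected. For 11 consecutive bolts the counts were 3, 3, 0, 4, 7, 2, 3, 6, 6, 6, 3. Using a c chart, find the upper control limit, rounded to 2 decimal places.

9.84

c̄ = (3 + 3 + 0 + 4 + 7 + 2 + 3 + 6 + 6 + 6 + 3) / 11 = 43 / 11 = 3.9091
UCL = c̄ + 3√c̄ = 3.9091 + 3 × √3.9091 = 3.9091 + 3 × 1.9771 = 9.8405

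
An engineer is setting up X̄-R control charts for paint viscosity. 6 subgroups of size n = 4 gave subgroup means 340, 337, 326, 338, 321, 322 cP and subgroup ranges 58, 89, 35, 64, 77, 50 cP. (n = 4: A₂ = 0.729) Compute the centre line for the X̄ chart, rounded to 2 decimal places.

330.67

X̄̄ = (340 + 337 + 326 + 338 + 321 + 322) / 6 = 1984.0000 / 6 = 330.6667
CL = X̄̄ = 330.6667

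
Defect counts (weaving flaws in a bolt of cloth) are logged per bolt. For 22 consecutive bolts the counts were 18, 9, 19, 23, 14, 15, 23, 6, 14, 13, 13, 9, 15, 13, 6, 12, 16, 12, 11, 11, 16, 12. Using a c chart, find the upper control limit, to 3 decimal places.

c̄ = (18 + 9 + 19 + 23 + 14 + 15 + 23 + 6 + 14 + 13 + 13 + 9 + 15 + 13 + 6 + 12 + 16 + 12 + 11 + 11 + 16 + 12) / 22 = 300 / 22 = 13.6364
UCL = c̄ + 3√c̄ = 13.6364 + 3 × √13.6364 = 13.6364 + 3 × 3.6927 = 24.7146

24.715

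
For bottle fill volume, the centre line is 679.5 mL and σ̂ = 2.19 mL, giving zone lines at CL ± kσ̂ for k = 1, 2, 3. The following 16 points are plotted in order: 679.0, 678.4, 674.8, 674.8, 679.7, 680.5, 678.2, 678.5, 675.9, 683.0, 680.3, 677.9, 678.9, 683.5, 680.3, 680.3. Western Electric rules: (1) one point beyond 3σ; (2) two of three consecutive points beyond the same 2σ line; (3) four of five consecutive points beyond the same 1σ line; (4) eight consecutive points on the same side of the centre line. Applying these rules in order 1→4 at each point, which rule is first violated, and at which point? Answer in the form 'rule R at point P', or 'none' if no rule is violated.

Zone of each point (C = within 1σ̂, B = 1σ̂–2σ̂, A = 2σ̂–3σ̂, * = beyond 3σ̂; sign = side of CL): 1:-C, 2:-C, 3:-A, 4:-A, 5:+C, 6:+C, 7:-C, 8:-C, 9:-B, 10:+B, 11:+C, 12:-C, 13:-C, 14:+B, 15:+C, 16:+C
Rule 2 (two of three consecutive points beyond the same 2σ limit) is satisfied at point 4.

rule 2 at point 4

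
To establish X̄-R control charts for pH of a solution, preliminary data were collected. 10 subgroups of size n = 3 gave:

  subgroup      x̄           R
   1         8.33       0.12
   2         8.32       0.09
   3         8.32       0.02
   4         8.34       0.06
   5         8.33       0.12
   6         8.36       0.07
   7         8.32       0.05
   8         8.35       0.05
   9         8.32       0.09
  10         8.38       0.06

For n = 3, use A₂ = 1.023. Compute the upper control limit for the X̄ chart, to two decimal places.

X̄̄ = (8.33 + 8.32 + 8.32 + 8.34 + 8.33 + 8.36 + 8.32 + 8.35 + 8.32 + 8.38) / 10 = 83.3700 / 10 = 8.3370
R̄ = (0.12 + 0.09 + 0.02 + 0.06 + 0.12 + 0.07 + 0.05 + 0.05 + 0.09 + 0.06) / 10 = 0.7300 / 10 = 0.0730
UCL = X̄̄ + A₂·R̄ = 8.3370 + 1.023 × 0.0730 = 8.4117

8.41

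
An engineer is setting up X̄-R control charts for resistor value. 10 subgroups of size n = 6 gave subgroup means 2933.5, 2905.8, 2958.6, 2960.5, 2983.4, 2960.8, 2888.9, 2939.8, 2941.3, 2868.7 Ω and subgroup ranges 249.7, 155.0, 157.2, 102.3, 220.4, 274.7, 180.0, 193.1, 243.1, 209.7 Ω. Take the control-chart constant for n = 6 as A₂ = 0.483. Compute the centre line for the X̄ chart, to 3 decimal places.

X̄̄ = (2933.5 + 2905.8 + 2958.6 + 2960.5 + 2983.4 + 2960.8 + 2888.9 + 2939.8 + 2941.3 + 2868.7) / 10 = 29341.3000 / 10 = 2934.1300
CL = X̄̄ = 2934.1300

2934.130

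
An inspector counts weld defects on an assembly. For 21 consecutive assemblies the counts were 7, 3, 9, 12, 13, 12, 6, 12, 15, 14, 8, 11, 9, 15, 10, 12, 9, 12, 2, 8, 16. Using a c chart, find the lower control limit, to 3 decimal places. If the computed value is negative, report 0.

0.639

c̄ = (7 + 3 + 9 + 12 + 13 + 12 + 6 + 12 + 15 + 14 + 8 + 11 + 9 + 15 + 10 + 12 + 9 + 12 + 2 + 8 + 16) / 21 = 215 / 21 = 10.2381
LCL = c̄ − 3√c̄ = 10.2381 − 3 × 3.1997 = 0.6390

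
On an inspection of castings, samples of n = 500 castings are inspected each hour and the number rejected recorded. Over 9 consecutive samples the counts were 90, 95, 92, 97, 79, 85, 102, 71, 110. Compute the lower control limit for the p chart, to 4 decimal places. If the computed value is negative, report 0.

0.1306

p̄ = Σdᵢ / (k·n) = 821 / (9 × 500) = 0.18244
LCL = p̄ − 3·√(p̄(1−p̄)/n) = 0.18244 − 3 × 0.01727 = 0.13063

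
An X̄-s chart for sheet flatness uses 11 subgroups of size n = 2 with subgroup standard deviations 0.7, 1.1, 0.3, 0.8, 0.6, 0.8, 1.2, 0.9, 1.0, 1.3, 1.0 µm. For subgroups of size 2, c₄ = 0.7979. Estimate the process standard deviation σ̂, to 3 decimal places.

1.105

s̄ = (0.7 + 1.1 + 0.3 + 0.8 + 0.6 + 0.8 + 1.2 + 0.9 + 1.0 + 1.3 + 1.0) / 11 = 0.8818
σ̂ = s̄ / c₄ = 0.8818 / 0.7979 = 1.1052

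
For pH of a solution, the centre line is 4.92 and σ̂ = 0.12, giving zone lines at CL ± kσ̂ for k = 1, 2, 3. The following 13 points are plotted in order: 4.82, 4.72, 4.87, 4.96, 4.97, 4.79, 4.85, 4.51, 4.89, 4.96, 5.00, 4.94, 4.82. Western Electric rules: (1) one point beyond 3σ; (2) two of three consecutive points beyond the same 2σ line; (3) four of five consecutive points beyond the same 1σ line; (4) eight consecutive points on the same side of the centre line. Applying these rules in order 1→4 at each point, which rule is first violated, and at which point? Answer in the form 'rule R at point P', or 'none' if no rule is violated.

Zone of each point (C = within 1σ̂, B = 1σ̂–2σ̂, A = 2σ̂–3σ̂, * = beyond 3σ̂; sign = side of CL): 1:-C, 2:-B, 3:-C, 4:+C, 5:+C, 6:-B, 7:-C, 8:-*, 9:-C, 10:+C, 11:+C, 12:+C, 13:-C
Rule 1 (one point beyond the 3σ limits) is satisfied at point 8.

rule 1 at point 8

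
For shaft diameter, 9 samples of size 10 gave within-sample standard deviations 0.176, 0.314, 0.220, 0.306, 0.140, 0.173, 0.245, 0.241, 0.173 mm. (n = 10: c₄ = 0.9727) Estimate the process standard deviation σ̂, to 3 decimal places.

s̄ = (0.176 + 0.314 + 0.220 + 0.306 + 0.140 + 0.173 + 0.245 + 0.241 + 0.173) / 9 = 0.2209
σ̂ = s̄ / c₄ = 0.2209 / 0.9727 = 0.2271

0.227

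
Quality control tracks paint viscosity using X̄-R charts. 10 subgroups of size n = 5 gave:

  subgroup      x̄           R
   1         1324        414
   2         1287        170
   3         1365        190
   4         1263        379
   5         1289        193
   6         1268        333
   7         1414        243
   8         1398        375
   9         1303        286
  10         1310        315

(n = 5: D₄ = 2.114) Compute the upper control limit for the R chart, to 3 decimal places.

R̄ = (414 + 170 + 190 + 379 + 193 + 333 + 243 + 375 + 286 + 315) / 10 = 2898.0000 / 10 = 289.8000
UCL_R = D₄·R̄ = 2.114 × 289.8000 = 612.6372

612.637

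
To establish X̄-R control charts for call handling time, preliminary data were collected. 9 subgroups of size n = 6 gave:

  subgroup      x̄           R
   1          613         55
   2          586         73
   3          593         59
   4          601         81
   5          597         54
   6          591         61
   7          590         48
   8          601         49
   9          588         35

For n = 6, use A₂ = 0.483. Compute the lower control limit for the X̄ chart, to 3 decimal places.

X̄̄ = (613 + 586 + 593 + 601 + 597 + 591 + 590 + 601 + 588) / 9 = 5360.0000 / 9 = 595.5556
R̄ = (55 + 73 + 59 + 81 + 54 + 61 + 48 + 49 + 35) / 9 = 515.0000 / 9 = 57.2222
LCL = X̄̄ − A₂·R̄ = 595.5556 − 0.483 × 57.2222 = 567.9172

567.917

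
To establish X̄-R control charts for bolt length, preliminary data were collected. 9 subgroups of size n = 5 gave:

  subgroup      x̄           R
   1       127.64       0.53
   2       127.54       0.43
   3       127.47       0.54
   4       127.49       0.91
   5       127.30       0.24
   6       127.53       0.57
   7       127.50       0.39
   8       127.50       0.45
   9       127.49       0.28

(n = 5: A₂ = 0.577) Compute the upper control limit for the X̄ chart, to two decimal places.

X̄̄ = (127.64 + 127.54 + 127.47 + 127.49 + 127.30 + 127.53 + 127.50 + 127.50 + 127.49) / 9 = 1147.4600 / 9 = 127.4956
R̄ = (0.53 + 0.43 + 0.54 + 0.91 + 0.24 + 0.57 + 0.39 + 0.45 + 0.28) / 9 = 4.3400 / 9 = 0.4822
UCL = X̄̄ + A₂·R̄ = 127.4956 + 0.577 × 0.4822 = 127.7738

127.77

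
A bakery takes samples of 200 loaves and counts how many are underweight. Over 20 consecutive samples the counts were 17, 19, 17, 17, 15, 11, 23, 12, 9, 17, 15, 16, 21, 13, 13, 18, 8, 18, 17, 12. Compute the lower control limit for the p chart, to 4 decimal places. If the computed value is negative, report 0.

0.0204

p̄ = Σdᵢ / (k·n) = 308 / (20 × 200) = 0.07700
LCL = p̄ − 3·√(p̄(1−p̄)/n) = 0.07700 − 3 × 0.01885 = 0.02045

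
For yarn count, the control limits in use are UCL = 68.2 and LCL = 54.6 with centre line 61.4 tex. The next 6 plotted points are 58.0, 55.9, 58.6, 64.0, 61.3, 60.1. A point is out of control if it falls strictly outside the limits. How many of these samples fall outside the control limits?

0

All 6 points lie within [54.6, 68.2].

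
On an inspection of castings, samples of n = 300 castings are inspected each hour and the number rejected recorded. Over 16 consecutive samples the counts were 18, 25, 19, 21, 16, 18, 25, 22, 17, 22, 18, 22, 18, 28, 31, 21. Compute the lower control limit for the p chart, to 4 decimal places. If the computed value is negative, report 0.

0.0265

p̄ = Σdᵢ / (k·n) = 341 / (16 × 300) = 0.07104
LCL = p̄ − 3·√(p̄(1−p̄)/n) = 0.07104 − 3 × 0.01483 = 0.02655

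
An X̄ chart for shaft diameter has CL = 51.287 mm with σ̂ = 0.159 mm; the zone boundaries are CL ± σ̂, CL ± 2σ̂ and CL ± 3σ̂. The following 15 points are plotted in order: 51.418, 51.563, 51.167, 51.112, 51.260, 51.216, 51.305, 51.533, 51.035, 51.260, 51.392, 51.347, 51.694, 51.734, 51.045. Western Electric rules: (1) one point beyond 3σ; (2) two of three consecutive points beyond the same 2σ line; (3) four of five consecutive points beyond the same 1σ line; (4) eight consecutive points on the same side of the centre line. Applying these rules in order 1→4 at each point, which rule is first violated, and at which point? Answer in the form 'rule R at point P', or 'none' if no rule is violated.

Zone of each point (C = within 1σ̂, B = 1σ̂–2σ̂, A = 2σ̂–3σ̂, * = beyond 3σ̂; sign = side of CL): 1:+C, 2:+B, 3:-C, 4:-B, 5:-C, 6:-C, 7:+C, 8:+B, 9:-B, 10:-C, 11:+C, 12:+C, 13:+A, 14:+A, 15:-B
Rule 2 (two of three consecutive points beyond the same 2σ limit) is satisfied at point 14.

rule 2 at point 14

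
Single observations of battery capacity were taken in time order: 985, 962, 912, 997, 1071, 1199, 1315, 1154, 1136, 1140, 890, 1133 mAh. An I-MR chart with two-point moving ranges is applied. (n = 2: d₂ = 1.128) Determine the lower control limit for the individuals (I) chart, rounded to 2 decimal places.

X̄ = (985 + 962 + 912 + 997 + 1071 + 1199 + 1315 + 1154 + 1136 + 1140 + 890 + 1133) / 12 = 1074.5000
Moving ranges: 23, 50, 85, 74, 128, 116, 161, 18, 4, 250, 243; M̄R̄ = 1152.0000 / 11 = 104.7273
LCL = X̄ − 3·M̄R̄/d₂ = 1074.5000 − 3 × 104.7273 / 1.128 = 795.9700

795.97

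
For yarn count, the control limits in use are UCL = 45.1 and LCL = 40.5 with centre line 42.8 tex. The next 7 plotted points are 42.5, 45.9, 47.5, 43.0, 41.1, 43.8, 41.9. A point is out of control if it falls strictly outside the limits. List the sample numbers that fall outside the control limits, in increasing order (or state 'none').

2, 3

Compare each point to [40.5, 45.1]: sample 2 = 45.9 > UCL; sample 3 = 47.5 > UCL.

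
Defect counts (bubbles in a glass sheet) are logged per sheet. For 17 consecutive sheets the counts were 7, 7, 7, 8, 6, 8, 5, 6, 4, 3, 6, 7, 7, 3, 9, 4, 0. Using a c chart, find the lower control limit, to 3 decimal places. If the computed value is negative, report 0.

c̄ = (7 + 7 + 7 + 8 + 6 + 8 + 5 + 6 + 4 + 3 + 6 + 7 + 7 + 3 + 9 + 4 + 0) / 17 = 97 / 17 = 5.7059
LCL = c̄ − 3√c̄ = 5.7059 − 3 × 2.3887 = -1.4602 → 0 (cannot be negative)

0.000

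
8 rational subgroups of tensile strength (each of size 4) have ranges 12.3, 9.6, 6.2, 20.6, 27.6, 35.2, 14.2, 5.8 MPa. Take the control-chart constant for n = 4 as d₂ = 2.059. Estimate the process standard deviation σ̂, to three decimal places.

R̄ = (12.3 + 9.6 + 6.2 + 20.6 + 27.6 + 35.2 + 14.2 + 5.8) / 8 = 16.4375
σ̂ = R̄ / d₂ = 16.4375 / 2.059 = 7.9832

7.983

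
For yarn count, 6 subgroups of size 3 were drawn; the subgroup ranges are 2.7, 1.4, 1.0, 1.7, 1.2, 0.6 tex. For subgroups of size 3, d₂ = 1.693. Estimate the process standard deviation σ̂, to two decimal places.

0.85

R̄ = (2.7 + 1.4 + 1.0 + 1.7 + 1.2 + 0.6) / 6 = 1.4333
σ̂ = R̄ / d₂ = 1.4333 / 1.693 = 0.8466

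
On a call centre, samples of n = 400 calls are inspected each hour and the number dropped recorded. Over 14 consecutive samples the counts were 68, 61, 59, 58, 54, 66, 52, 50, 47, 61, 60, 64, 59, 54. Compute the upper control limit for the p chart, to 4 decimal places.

p̄ = Σdᵢ / (k·n) = 813 / (14 × 400) = 0.14518
UCL = p̄ + 3·√(p̄(1−p̄)/n) = 0.14518 + 3 × √(0.14518×0.85482/400) = 0.14518 + 3 × 0.01761 = 0.19802

0.1980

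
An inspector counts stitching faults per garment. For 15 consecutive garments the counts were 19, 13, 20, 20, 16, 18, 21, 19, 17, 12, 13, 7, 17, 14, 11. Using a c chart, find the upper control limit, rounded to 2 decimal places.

27.72

c̄ = (19 + 13 + 20 + 20 + 16 + 18 + 21 + 19 + 17 + 12 + 13 + 7 + 17 + 14 + 11) / 15 = 237 / 15 = 15.8000
UCL = c̄ + 3√c̄ = 15.8000 + 3 × √15.8000 = 15.8000 + 3 × 3.9749 = 27.7248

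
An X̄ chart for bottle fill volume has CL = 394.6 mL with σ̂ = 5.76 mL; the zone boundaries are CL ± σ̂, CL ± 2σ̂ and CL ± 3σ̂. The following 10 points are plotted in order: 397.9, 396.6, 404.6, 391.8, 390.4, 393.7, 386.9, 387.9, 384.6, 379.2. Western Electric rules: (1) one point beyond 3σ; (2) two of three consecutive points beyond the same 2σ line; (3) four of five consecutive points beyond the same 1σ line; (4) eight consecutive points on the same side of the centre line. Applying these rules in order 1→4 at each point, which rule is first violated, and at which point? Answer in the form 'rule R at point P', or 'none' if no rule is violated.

Zone of each point (C = within 1σ̂, B = 1σ̂–2σ̂, A = 2σ̂–3σ̂, * = beyond 3σ̂; sign = side of CL): 1:+C, 2:+C, 3:+B, 4:-C, 5:-C, 6:-C, 7:-B, 8:-B, 9:-B, 10:-A
Rule 3 (four of five consecutive points beyond the same 1σ limit) is satisfied at point 10.

rule 3 at point 10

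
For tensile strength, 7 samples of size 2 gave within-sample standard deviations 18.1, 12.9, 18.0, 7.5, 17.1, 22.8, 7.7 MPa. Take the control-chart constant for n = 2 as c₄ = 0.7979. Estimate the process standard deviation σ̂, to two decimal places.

s̄ = (18.1 + 12.9 + 18.0 + 7.5 + 17.1 + 22.8 + 7.7) / 7 = 14.8714
σ̂ = s̄ / c₄ = 14.8714 / 0.7979 = 18.6382

18.64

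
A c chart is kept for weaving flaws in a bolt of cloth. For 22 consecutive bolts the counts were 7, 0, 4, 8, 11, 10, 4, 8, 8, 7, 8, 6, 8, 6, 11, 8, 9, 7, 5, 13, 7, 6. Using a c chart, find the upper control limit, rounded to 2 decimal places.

15.43

c̄ = (7 + 0 + 4 + 8 + 11 + 10 + 4 + 8 + 8 + 7 + 8 + 6 + 8 + 6 + 11 + 8 + 9 + 7 + 5 + 13 + 7 + 6) / 22 = 161 / 22 = 7.3182
UCL = c̄ + 3√c̄ = 7.3182 + 3 × √7.3182 = 7.3182 + 3 × 2.7052 = 15.4338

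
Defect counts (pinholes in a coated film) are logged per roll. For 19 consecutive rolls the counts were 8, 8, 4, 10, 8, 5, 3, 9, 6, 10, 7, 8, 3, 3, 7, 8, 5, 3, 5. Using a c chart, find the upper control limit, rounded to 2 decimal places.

c̄ = (8 + 8 + 4 + 10 + 8 + 5 + 3 + 9 + 6 + 10 + 7 + 8 + 3 + 3 + 7 + 8 + 5 + 3 + 5) / 19 = 120 / 19 = 6.3158
UCL = c̄ + 3√c̄ = 6.3158 + 3 × √6.3158 = 6.3158 + 3 × 2.5131 = 13.8552

13.86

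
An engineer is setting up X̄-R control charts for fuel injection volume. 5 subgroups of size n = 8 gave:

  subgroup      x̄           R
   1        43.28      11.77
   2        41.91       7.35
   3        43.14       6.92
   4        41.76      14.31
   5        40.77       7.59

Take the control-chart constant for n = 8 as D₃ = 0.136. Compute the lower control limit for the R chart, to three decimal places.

R̄ = (11.77 + 7.35 + 6.92 + 14.31 + 7.59) / 5 = 47.9400 / 5 = 9.5880
LCL_R = D₃·R̄ = 0.136 × 9.5880 = 1.3040

1.304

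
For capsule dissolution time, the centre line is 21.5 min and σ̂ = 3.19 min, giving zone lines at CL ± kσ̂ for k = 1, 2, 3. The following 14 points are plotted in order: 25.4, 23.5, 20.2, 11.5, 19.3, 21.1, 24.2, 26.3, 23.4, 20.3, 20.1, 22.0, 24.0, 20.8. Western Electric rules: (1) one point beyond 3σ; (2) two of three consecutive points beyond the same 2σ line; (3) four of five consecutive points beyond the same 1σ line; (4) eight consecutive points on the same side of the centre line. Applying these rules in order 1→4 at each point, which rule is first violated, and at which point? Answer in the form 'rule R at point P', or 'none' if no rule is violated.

Zone of each point (C = within 1σ̂, B = 1σ̂–2σ̂, A = 2σ̂–3σ̂, * = beyond 3σ̂; sign = side of CL): 1:+B, 2:+C, 3:-C, 4:-*, 5:-C, 6:-C, 7:+C, 8:+B, 9:+C, 10:-C, 11:-C, 12:+C, 13:+C, 14:-C
Rule 1 (one point beyond the 3σ limits) is satisfied at point 4.

rule 1 at point 4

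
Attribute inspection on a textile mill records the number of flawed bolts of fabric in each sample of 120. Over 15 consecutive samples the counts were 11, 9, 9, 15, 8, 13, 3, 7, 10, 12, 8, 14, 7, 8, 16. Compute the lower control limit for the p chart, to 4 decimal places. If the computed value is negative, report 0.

0.0076

p̄ = Σdᵢ / (k·n) = 150 / (15 × 120) = 0.08333
LCL = p̄ − 3·√(p̄(1−p̄)/n) = 0.08333 − 3 × 0.02523 = 0.00764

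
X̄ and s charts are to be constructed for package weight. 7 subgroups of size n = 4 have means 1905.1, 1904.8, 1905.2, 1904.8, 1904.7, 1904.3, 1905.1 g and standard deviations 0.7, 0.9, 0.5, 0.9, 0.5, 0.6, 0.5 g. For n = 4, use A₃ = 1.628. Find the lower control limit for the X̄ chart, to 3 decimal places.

1903.787

X̄̄ = (1905.1 + 1904.8 + 1905.2 + 1904.8 + 1904.7 + 1904.3 + 1905.1) / 7 = 1904.8571
s̄ = (0.7 + 0.9 + 0.5 + 0.9 + 0.5 + 0.6 + 0.5) / 7 = 0.6571
LCL = X̄̄ − A₃·s̄ = 1904.8571 − 1.628 × 0.6571 = 1903.7873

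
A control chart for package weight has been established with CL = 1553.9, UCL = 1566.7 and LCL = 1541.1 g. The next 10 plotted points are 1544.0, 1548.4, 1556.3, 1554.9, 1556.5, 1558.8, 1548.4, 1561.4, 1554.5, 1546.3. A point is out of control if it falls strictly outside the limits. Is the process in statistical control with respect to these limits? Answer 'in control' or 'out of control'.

in control

All 10 points lie within [1541.1, 1566.7].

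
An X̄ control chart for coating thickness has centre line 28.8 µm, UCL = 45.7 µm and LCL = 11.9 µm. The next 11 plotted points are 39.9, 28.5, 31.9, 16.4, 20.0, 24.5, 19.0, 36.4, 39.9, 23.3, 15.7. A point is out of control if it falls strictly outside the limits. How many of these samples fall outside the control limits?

0

All 11 points lie within [11.9, 45.7].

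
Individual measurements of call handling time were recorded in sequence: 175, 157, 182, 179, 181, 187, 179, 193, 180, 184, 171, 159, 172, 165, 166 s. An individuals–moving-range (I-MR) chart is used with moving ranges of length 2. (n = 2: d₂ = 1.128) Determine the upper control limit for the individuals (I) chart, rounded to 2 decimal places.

201.74

X̄ = (175 + 157 + 182 + 179 + 181 + 187 + 179 + 193 + 180 + 184 + 171 + 159 + 172 + 165 + 166) / 15 = 175.3333
Moving ranges: 18, 25, 3, 2, 6, 8, 14, 13, 4, 13, 12, 13, 7, 1; M̄R̄ = 139.0000 / 14 = 9.9286
UCL = X̄ + 3·M̄R̄/d₂ = 175.3333 + 3 × 9.9286 / 1.128 = 201.7391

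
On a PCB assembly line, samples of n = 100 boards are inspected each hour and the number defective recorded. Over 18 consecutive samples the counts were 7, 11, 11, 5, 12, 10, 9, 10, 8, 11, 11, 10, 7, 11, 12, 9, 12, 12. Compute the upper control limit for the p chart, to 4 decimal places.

p̄ = Σdᵢ / (k·n) = 178 / (18 × 100) = 0.09889
UCL = p̄ + 3·√(p̄(1−p̄)/n) = 0.09889 + 3 × √(0.09889×0.90111/100) = 0.09889 + 3 × 0.02985 = 0.18844

0.1884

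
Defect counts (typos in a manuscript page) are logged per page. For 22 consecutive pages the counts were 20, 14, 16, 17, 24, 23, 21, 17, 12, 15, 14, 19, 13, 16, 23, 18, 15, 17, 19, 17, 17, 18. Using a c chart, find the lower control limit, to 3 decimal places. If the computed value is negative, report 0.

c̄ = (20 + 14 + 16 + 17 + 24 + 23 + 21 + 17 + 12 + 15 + 14 + 19 + 13 + 16 + 23 + 18 + 15 + 17 + 19 + 17 + 17 + 18) / 22 = 385 / 22 = 17.5000
LCL = c̄ − 3√c̄ = 17.5000 − 3 × 4.1833 = 4.9501

4.950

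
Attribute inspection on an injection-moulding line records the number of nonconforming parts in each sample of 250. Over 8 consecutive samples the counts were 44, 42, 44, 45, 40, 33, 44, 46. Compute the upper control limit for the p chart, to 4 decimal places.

p̄ = Σdᵢ / (k·n) = 338 / (8 × 250) = 0.16900
UCL = p̄ + 3·√(p̄(1−p̄)/n) = 0.16900 + 3 × √(0.16900×0.83100/250) = 0.16900 + 3 × 0.02370 = 0.24010

0.2401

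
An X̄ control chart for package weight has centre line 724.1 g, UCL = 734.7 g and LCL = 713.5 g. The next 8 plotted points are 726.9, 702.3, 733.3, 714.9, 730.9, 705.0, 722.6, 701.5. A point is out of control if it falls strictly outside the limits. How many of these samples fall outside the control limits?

Compare each point to [713.5, 734.7]: sample 2 = 702.3 < LCL; sample 6 = 705.0 < LCL; sample 8 = 701.5 < LCL.

3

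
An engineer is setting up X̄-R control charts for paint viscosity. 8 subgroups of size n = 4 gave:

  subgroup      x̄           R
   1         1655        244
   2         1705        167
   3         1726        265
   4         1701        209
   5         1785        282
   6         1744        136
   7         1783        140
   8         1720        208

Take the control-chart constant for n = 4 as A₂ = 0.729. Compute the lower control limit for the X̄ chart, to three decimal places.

1576.928

X̄̄ = (1655 + 1705 + 1726 + 1701 + 1785 + 1744 + 1783 + 1720) / 8 = 13819.0000 / 8 = 1727.3750
R̄ = (244 + 167 + 265 + 209 + 282 + 136 + 140 + 208) / 8 = 1651.0000 / 8 = 206.3750
LCL = X̄̄ − A₂·R̄ = 1727.3750 − 0.729 × 206.3750 = 1576.9276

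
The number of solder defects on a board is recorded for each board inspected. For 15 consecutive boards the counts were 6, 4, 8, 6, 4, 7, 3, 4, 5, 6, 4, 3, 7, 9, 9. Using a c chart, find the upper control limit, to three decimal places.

12.808

c̄ = (6 + 4 + 8 + 6 + 4 + 7 + 3 + 4 + 5 + 6 + 4 + 3 + 7 + 9 + 9) / 15 = 85 / 15 = 5.6667
UCL = c̄ + 3√c̄ = 5.6667 + 3 × √5.6667 = 5.6667 + 3 × 2.3805 = 12.8081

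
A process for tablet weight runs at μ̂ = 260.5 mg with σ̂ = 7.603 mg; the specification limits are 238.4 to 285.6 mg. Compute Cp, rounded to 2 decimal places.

Cp = (USL − LSL) / (6σ̂) = (285.6 − 238.4) / (6 × 7.603) = 47.2000 / 45.6180 = 1.0347

1.03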